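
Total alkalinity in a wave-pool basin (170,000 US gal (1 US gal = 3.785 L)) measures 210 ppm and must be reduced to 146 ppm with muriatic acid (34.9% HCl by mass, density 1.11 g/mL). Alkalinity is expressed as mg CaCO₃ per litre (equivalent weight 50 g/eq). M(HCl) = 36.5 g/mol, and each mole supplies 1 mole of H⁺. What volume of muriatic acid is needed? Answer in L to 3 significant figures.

Volume: 170,000 US gal × 3.785 L/gal = 643,450 L.
Alkalinity to neutralize: (210 − 146) = 64 mg/L as CaCO₃ × 643,450 L = 41,180 g as CaCO₃.
Equivalents of H⁺ required: 41,180 ÷ 50 g/eq = 823.6 eq = 823.6 mol HCl.
Mass of HCl: 823.6 × 36.5 = 30,060 g.
Mass of 34.9% solution: 30,060 / 0.349 = 86,140 g.
Volume: 86,140 g ÷ 1.11 g/mL = 77,600 mL.

77.6 L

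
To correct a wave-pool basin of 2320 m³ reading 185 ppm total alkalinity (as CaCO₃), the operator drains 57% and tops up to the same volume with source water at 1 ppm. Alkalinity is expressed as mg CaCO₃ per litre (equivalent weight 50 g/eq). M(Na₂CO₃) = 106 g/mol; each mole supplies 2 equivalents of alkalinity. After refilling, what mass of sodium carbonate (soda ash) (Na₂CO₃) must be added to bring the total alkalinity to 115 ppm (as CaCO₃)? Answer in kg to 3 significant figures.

85.8 kg

Volume: 2320 m³ = 2,320,000 L.
After draining 57% and refilling: 185 × 0.43 + 1 × 0.57 = 80.12 ppm.
Deficit to target: 115 − 80.12 = 34.88 mg/L.
As CaCO₃: 34.88 mg/L × 2,320,000 L = 80,920 g; ÷ 50 g/eq ÷ 2 = 809.2 mol Na₂CO₃.
Mass: 809.2 × 106 = 85,780 g.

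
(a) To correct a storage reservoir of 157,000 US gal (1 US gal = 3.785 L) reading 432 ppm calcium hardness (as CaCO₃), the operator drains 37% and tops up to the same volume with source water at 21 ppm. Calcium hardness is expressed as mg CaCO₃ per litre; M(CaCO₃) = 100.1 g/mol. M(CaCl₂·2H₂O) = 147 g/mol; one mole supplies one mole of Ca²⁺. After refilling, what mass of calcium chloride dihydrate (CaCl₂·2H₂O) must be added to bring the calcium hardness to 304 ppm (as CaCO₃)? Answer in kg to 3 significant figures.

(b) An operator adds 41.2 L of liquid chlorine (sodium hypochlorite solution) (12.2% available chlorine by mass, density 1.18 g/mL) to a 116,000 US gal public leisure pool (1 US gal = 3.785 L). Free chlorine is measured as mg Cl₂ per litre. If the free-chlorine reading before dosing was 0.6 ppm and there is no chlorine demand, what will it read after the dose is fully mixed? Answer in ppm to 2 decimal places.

(a) Volume: 157,000 US gal × 3.785 L/gal = 594,245 L.
(a) After draining 37% and refilling: 432 × 0.63 + 21 × 0.37 = 279.93 ppm.
(a) Deficit to target: 304 − 279.93 = 24.07 mg/L.
(a) As CaCO₃: 24.07 mg/L × 594,245 L = 14,300 g; ÷ 100.1 = 142.9 mol Ca²⁺.
(a) Mass: 142.9 × 147 = 21,010 g.

(b) Volume: 116,000 US gal × 3.785 L/gal = 439,060 L.
(b) Mass of solution: 41.2 L × 1000 mL/L × 1.18 g/mL = 48,620 g.
(b) Available chlorine delivered: 48,620 g × 0.122 = 5931 g as Cl₂.
(b) Concentration rise: 5931 g / 439,060 L = 13.51 mg/L = 13.51 ppm.
(b) Final FC: 0.6 + 13.51 = 14.11 ppm.

(a) 21.0 kg; (b) 14.11 ppm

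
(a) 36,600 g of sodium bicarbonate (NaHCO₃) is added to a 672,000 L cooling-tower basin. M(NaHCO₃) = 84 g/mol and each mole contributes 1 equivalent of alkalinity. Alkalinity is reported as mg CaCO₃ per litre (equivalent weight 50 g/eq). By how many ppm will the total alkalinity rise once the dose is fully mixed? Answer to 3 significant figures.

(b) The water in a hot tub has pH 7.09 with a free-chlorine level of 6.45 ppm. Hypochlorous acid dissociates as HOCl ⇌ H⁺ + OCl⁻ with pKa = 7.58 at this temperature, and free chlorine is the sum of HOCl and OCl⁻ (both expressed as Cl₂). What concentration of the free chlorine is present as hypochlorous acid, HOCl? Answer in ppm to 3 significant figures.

(a) 32.4 ppm; (b) 4.87 ppm

(a) Moles of NaHCO₃: 36,600 g ÷ 84 g/mol = 435.7 mol → 435.7 eq of alkalinity.
(a) As CaCO₃: 435.7 eq × 50 g/eq = 21,790 g.
(a) Rise: 21,790 g / 672,000 L × 1000 = 32.42 mg/L.

(b) [OCl⁻]/[HOCl] = 10^(pH − pKa) = 10^(7.09 − 7.58) = 10^-0.49 = 0.3236.
(b) Fraction as HOCl = 1 / (1 + 0.3236) = 0.7555.
(b) HOCl = 0.7555 × 6.45 ppm = 4.873 ppm.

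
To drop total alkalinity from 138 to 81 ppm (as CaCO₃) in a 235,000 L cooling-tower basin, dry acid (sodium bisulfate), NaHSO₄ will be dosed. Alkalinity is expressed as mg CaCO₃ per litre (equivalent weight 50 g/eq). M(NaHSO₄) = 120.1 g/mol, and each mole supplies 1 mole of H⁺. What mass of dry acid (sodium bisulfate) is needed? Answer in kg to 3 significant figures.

32.2 kg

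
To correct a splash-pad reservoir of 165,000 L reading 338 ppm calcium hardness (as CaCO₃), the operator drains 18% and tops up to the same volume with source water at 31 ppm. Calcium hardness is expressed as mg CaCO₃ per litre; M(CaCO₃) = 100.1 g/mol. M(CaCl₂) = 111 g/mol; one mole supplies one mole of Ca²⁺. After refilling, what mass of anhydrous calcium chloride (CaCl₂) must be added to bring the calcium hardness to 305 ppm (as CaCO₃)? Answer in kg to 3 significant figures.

After draining 18% and refilling: 338 × 0.82 + 31 × 0.18 = 282.74 ppm.
Deficit to target: 305 − 282.74 = 22.26 mg/L.
As CaCO₃: 22.26 mg/L × 165,000 L = 3673 g; ÷ 100.1 = 36.69 mol Ca²⁺.
Mass: 36.69 × 111 = 4073 g.

4.07 kg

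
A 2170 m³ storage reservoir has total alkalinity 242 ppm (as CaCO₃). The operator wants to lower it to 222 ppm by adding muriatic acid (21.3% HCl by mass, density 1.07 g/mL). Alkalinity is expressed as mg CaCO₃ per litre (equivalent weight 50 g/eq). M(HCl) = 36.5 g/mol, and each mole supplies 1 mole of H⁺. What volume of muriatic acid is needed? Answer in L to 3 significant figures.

Volume: 2170 m³ = 2,170,000 L.
Alkalinity to neutralize: (242 − 222) = 20 mg/L as CaCO₃ × 2,170,000 L = 43,400 g as CaCO₃.
Equivalents of H⁺ required: 43,400 ÷ 50 g/eq = 868 eq = 868 mol HCl.
Mass of HCl: 868 × 36.5 = 31,680 g.
Mass of 21.3% solution: 31,680 / 0.213 = 148,700 g.
Volume: 148,700 g ÷ 1.07 g/mL = 139,000 mL.

139 L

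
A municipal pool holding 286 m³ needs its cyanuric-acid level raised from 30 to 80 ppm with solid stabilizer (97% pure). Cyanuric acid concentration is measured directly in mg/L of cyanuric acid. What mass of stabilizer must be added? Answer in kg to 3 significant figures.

Volume: 286 m³ = 286,000 L.
CYA to add: (80 − 30) = 50 mg/L × 286,000 L = 14,300 g cyanuric acid.
At 97% purity: 14,300 / 0.97 = 14,740 g product.

14.7 kg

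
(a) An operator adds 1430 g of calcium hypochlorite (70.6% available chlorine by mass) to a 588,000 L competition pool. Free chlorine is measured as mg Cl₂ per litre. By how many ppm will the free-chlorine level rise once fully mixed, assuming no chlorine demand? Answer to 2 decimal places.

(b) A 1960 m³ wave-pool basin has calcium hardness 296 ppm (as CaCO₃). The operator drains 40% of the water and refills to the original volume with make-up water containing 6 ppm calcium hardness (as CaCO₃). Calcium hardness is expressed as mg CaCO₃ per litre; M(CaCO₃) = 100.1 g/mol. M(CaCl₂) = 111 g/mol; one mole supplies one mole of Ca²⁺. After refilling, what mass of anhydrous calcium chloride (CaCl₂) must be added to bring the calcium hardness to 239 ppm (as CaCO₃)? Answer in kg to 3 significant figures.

(a) Available chlorine delivered: 1430 g × 0.706 = 1010 g as Cl₂.
(a) Concentration rise: 1010 g / 588,000 L = 1.717 mg/L = 1.72 ppm.

(b) Volume: 1960 m³ = 1,960,000 L.
(b) After draining 40% and refilling: 296 × 0.60 + 6 × 0.40 = 180 ppm.
(b) Deficit to target: 239 − 180 = 59 mg/L.
(b) As CaCO₃: 59 mg/L × 1,960,000 L = 115,600 g; ÷ 100.1 = 1155 mol Ca²⁺.
(b) Mass: 1155 × 111 = 128,200 g.

(a) 1.72 ppm; (b) 128 kg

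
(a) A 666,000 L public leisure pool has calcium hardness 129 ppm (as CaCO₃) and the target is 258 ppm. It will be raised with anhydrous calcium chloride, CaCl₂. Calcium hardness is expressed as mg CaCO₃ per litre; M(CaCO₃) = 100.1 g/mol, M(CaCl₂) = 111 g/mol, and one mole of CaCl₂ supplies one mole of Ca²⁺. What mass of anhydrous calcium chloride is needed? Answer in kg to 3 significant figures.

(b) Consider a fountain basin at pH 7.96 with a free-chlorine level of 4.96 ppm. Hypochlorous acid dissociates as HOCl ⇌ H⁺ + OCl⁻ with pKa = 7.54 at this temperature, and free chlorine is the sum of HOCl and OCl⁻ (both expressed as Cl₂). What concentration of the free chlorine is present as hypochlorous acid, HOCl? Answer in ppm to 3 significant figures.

(a) 95.3 kg; (b) 1.37 ppm

(a) Hardness to add: (258 − 129) = 129 mg/L as CaCO₃ × 666,000 L = 85,910 g as CaCO₃.
(a) Moles of Ca²⁺ (1 mol Ca²⁺ ≡ 1 mol CaCO₃): 85,910 / 100.1 g/mol = 858.3 mol.
(a) Mass of CaCl₂: 858.3 × 111 = 95,270 g.

(b) [OCl⁻]/[HOCl] = 10^(pH − pKa) = 10^(7.96 − 7.54) = 10^0.42 = 2.63.
(b) Fraction as HOCl = 1 / (1 + 2.63) = 0.2755.
(b) HOCl = 0.2755 × 4.96 ppm = 1.366 ppm.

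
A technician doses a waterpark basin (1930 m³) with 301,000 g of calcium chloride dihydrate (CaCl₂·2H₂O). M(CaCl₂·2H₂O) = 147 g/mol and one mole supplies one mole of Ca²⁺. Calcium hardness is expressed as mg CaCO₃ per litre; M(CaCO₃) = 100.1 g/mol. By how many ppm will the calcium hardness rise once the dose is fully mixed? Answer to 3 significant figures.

106 ppm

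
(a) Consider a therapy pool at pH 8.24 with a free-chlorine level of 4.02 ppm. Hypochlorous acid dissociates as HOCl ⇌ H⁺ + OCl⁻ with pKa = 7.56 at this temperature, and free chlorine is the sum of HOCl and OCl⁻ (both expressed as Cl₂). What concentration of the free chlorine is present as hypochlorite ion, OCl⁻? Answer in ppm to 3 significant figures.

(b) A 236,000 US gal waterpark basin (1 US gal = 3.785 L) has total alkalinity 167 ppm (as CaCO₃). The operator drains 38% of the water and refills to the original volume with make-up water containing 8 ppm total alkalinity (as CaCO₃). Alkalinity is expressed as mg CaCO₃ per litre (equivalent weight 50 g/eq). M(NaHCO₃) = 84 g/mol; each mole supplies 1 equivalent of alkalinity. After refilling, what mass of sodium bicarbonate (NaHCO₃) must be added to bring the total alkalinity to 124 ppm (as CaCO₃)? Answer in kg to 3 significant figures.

(a) [OCl⁻]/[HOCl] = 10^(pH − pKa) = 10^(8.24 − 7.56) = 10^0.68 = 4.786.
(a) Fraction as HOCl = 1 / (1 + 4.786) = 0.1728.
(a) OCl⁻ = (1 − 0.1728) × 4.02 ppm = 3.325 ppm.

(b) Volume: 236,000 US gal × 3.785 L/gal = 893,260 L.
(b) After draining 38% and refilling: 167 × 0.62 + 8 × 0.38 = 106.58 ppm.
(b) Deficit to target: 124 − 106.58 = 17.42 mg/L.
(b) As CaCO₃: 17.42 mg/L × 893,260 L = 15,560 g; ÷ 50 g/eq ÷ 1 = 311.2 mol NaHCO₃.
(b) Mass: 311.2 × 84 = 26,140 g.

(a) 3.33 ppm; (b) 26.1 kg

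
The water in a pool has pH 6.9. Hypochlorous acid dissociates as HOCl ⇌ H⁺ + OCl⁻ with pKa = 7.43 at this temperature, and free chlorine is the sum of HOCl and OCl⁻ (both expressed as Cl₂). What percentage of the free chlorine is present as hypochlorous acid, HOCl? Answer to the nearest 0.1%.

77.2%

[OCl⁻]/[HOCl] = 10^(pH − pKa) = 10^(6.9 − 7.43) = 10^-0.53 = 0.2951.
Fraction as HOCl = 1 / (1 + 0.2951) = 0.7721.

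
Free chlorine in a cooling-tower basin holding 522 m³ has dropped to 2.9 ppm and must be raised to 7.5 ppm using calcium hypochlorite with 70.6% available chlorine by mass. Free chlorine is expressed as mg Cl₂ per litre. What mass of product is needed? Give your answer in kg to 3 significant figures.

3.40 kg

Volume: 522 m³ = 522,000 L.
Chlorine deficit: 7.5 − 2.9 = 4.6 ppm = 4.6 mg/L as Cl₂.
Cl₂ equivalent needed: 4.6 mg/L × 522,000 L = 2,401,000 mg = 2401 g.
Product at 70.6% available chlorine: 2401 / 0.706 = 3401 g.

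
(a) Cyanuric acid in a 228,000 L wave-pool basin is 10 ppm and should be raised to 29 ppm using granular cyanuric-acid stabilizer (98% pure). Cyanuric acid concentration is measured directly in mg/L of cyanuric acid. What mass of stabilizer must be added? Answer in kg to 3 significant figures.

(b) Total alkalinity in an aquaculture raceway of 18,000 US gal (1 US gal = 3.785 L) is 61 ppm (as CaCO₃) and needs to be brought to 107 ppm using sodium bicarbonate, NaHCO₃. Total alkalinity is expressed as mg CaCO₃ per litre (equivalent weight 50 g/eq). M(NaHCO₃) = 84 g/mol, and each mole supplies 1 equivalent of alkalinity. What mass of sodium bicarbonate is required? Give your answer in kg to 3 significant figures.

(a) CYA to add: (29 − 10) = 19 mg/L × 228,000 L = 4332 g cyanuric acid.
(a) At 98% purity: 4332 / 0.98 = 4420 g product.

(b) Volume: 18,000 US gal × 3.785 L/gal = 68,130 L.
(b) Alkalinity to add: (107 − 61) = 46 mg/L as CaCO₃ × 68,130 L = 3134 g as CaCO₃.
(b) Equivalents: 3134 g ÷ 50 g/eq = 62.68 eq.
(b) NaHCO₃ supplies 1 eq per mole → 62.68 mol.
(b) Mass: 62.68 mol × 84 g/mol = 5265 g.

(a) 4.42 kg; (b) 5.27 kg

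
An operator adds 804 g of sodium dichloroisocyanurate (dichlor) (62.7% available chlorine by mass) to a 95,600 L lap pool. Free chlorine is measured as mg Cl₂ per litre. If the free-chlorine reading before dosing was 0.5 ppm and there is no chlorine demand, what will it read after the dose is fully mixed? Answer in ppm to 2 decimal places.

5.77 ppm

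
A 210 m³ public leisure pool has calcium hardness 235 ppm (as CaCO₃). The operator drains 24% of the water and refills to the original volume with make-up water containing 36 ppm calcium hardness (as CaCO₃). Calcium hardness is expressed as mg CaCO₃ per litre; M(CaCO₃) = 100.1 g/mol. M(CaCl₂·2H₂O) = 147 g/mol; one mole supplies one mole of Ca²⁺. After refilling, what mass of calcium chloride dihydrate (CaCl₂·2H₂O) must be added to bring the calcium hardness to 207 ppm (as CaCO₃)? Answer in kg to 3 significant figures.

6.09 kg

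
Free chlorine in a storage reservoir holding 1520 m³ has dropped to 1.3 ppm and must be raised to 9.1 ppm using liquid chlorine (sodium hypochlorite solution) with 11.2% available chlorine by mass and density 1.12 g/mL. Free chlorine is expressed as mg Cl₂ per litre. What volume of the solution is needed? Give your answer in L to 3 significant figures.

Volume: 1520 m³ = 1,520,000 L.
Chlorine deficit: 9.1 − 1.3 = 7.8 ppm = 7.8 mg/L as Cl₂.
Cl₂ equivalent needed: 7.8 mg/L × 1,520,000 L = 11,860,000 mg = 11,860 g.
Product at 11.2% available chlorine: 11,860 / 0.112 = 105,900 g.
Volume at density 1.12 g/mL: 105,900 g ÷ 1.12 g/mL = 94,520 mL.

94.5 L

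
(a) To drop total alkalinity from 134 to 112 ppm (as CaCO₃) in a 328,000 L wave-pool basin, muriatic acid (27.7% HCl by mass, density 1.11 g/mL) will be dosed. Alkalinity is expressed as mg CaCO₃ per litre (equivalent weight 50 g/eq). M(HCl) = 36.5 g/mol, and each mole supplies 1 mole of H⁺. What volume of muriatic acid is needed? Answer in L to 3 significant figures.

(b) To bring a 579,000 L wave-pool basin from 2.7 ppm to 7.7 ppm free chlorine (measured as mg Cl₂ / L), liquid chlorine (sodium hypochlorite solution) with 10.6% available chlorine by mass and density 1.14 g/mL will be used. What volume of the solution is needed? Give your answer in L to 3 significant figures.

(a) Alkalinity to neutralize: (134 − 112) = 22 mg/L as CaCO₃ × 328,000 L = 7216 g as CaCO₃.
(a) Equivalents of H⁺ required: 7216 ÷ 50 g/eq = 144.3 eq = 144.3 mol HCl.
(a) Mass of HCl: 144.3 × 36.5 = 5268 g.
(a) Mass of 27.7% solution: 5268 / 0.277 = 19,020 g.
(a) Volume: 19,020 g ÷ 1.11 g/mL = 17,130 mL.

(b) Chlorine deficit: 7.7 − 2.7 = 5 ppm = 5 mg/L as Cl₂.
(b) Cl₂ equivalent needed: 5 mg/L × 579,000 L = 2,895,000 mg = 2895 g.
(b) Product at 10.6% available chlorine: 2895 / 0.106 = 27,310 g.
(b) Volume at density 1.14 g/mL: 27,310 g ÷ 1.14 g/mL = 23,960 mL.

(a) 17.1 L; (b) 24.0 L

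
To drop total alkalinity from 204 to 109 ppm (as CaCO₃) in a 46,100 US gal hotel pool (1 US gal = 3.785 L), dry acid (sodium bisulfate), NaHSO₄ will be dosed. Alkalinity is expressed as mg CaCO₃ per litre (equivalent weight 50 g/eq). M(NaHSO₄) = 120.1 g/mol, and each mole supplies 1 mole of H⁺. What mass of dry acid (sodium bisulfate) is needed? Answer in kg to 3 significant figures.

Volume: 46,100 US gal × 3.785 L/gal = 174,488 L.
Alkalinity to neutralize: (204 − 109) = 95 mg/L as CaCO₃ × 174,488 L = 16,580 g as CaCO₃.
Equivalents of H⁺ required: 16,580 ÷ 50 g/eq = 331.5 eq = 331.5 mol NaHSO₄.
Mass of NaHSO₄: 331.5 × 120.1 = 39,820 g.

39.8 kg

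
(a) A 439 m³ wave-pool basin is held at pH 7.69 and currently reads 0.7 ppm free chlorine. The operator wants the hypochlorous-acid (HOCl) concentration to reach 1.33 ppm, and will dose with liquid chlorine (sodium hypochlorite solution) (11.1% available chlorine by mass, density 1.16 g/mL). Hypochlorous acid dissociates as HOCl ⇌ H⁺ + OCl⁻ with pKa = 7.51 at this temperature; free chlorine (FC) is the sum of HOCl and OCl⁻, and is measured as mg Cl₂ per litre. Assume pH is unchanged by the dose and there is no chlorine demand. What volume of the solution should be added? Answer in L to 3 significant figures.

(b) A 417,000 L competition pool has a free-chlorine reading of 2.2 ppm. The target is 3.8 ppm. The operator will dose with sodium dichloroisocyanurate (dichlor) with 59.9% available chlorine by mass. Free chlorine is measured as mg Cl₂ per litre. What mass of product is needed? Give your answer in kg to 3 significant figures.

(a) 9.01 L; (b) 1.11 kg

(a) Volume: 439 m³ = 439,000 L.
(a) [OCl⁻]/[HOCl] = 10^(pH − pKa) = 10^(7.69 − 7.51) = 1.514; fraction as HOCl = 1/(1 + 1.514) = 0.3978.
(a) Free chlorine required for 1.33 ppm HOCl: 1.33 / 0.3978 = 3.343 ppm.
(a) FC to add: 3.343 − 0.7 = 2.643 mg/L as Cl₂.
(a) Cl₂ equivalent: 2.643 mg/L × 439,000 L = 1160 g.
(a) Product at 11.1% available Cl: 1160 / 0.111 = 10,450 g.
(a) Volume: 10,450 g ÷ 1.16 g/mL = 9011 mL.

(b) Chlorine deficit: 3.8 − 2.2 = 1.6 ppm = 1.6 mg/L as Cl₂.
(b) Cl₂ equivalent needed: 1.6 mg/L × 417,000 L = 667,200 mg = 667.2 g.
(b) Product at 59.9% available chlorine: 667.2 / 0.599 = 1114 g.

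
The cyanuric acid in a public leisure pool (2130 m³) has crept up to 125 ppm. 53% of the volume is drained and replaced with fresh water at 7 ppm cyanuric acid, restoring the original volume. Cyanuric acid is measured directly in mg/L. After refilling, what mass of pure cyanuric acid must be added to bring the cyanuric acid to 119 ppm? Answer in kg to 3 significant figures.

Volume: 2130 m³ = 2,130,000 L.
After draining 53% and refilling: 125 × 0.47 + 7 × 0.53 = 62.46 ppm.
Deficit to target: 119 − 62.46 = 56.54 mg/L.
Mass: 56.54 mg/L × 2,130,000 L = 120,400 g cyanuric acid.

120 kg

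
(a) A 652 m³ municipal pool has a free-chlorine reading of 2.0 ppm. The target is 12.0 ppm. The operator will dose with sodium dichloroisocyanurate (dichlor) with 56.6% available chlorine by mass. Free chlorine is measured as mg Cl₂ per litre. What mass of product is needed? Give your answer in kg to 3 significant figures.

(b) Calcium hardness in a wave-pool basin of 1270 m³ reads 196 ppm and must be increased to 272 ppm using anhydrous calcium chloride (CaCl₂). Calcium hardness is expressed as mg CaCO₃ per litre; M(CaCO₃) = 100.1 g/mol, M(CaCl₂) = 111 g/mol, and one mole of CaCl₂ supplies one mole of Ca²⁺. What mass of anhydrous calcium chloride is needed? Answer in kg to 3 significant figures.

(a) Volume: 652 m³ = 652,000 L.
(a) Chlorine deficit: 12.0 − 2.0 = 10 ppm = 10 mg/L as Cl₂.
(a) Cl₂ equivalent needed: 10 mg/L × 652,000 L = 6,520,000 mg = 6520 g.
(a) Product at 56.6% available chlorine: 6520 / 0.566 = 11,520 g.

(b) Volume: 1270 m³ = 1,270,000 L.
(b) Hardness to add: (272 − 196) = 76 mg/L as CaCO₃ × 1,270,000 L = 96,520 g as CaCO₃.
(b) Moles of Ca²⁺ (1 mol Ca²⁺ ≡ 1 mol CaCO₃): 96,520 / 100.1 g/mol = 964.2 mol.
(b) Mass of CaCl₂: 964.2 × 111 = 107,000 g.

(a) 11.5 kg; (b) 107 kg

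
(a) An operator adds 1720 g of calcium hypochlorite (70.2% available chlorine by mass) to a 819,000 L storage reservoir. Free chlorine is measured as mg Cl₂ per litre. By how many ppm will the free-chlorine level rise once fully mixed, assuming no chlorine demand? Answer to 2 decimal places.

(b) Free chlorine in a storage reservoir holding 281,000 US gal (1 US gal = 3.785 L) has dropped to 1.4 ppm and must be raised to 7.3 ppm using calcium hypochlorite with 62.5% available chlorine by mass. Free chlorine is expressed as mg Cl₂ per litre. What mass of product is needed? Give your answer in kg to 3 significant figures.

(a) 1.47 ppm; (b) 10.0 kg

(a) Available chlorine delivered: 1720 g × 0.702 = 1207 g as Cl₂.
(a) Concentration rise: 1207 g / 819,000 L = 1.474 mg/L = 1.47 ppm.

(b) Volume: 281,000 US gal × 3.785 L/gal = 1,063,585 L.
(b) Chlorine deficit: 7.3 − 1.4 = 5.9 ppm = 5.9 mg/L as Cl₂.
(b) Cl₂ equivalent needed: 5.9 mg/L × 1,063,585 L = 6,275,000 mg = 6275 g.
(b) Product at 62.5% available chlorine: 6275 / 0.625 = 10,040 g.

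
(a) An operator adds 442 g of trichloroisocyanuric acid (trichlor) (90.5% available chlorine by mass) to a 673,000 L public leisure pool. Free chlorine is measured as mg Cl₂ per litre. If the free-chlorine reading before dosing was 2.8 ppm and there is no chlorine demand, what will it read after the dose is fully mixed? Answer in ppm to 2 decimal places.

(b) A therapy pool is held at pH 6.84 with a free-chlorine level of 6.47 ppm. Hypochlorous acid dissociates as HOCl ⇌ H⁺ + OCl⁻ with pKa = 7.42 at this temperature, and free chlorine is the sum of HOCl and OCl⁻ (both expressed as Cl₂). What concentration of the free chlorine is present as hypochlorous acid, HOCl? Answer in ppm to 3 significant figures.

(a) Available chlorine delivered: 442 g × 0.905 = 400 g as Cl₂.
(a) Concentration rise: 400 g / 673,000 L = 0.5944 mg/L = 0.59 ppm.
(a) Final FC: 2.8 + 0.59 = 3.39 ppm.

(b) [OCl⁻]/[HOCl] = 10^(pH − pKa) = 10^(6.84 − 7.42) = 10^-0.58 = 0.263.
(b) Fraction as HOCl = 1 / (1 + 0.263) = 0.7917.
(b) HOCl = 0.7917 × 6.47 ppm = 5.123 ppm.

(a) 3.39 ppm; (b) 5.12 ppm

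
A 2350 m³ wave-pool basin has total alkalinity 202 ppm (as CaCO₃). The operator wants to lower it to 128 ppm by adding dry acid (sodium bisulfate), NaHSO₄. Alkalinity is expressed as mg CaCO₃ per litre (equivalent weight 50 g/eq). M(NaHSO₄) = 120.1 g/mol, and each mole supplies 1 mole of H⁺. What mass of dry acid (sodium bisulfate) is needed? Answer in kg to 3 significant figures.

Volume: 2350 m³ = 2,350,000 L.
Alkalinity to neutralize: (202 − 128) = 74 mg/L as CaCO₃ × 2,350,000 L = 173,900 g as CaCO₃.
Equivalents of H⁺ required: 173,900 ÷ 50 g/eq = 3478 eq = 3478 mol NaHSO₄.
Mass of NaHSO₄: 3478 × 120.1 = 417,700 g.

418 kg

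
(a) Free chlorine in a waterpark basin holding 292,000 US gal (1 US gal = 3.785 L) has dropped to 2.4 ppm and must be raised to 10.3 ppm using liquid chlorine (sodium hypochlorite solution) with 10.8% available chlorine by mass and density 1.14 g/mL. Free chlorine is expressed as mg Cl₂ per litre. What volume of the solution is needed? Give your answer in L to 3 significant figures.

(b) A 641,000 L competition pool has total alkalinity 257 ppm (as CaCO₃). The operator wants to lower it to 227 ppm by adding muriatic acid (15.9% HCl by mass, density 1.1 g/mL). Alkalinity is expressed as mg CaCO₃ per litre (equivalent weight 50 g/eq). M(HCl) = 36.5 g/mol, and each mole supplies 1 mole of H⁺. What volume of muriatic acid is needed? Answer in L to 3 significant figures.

(a) 70.9 L; (b) 80.3 L

(a) Volume: 292,000 US gal × 3.785 L/gal = 1,105,220 L.
(a) Chlorine deficit: 10.3 − 2.4 = 7.9 ppm = 7.9 mg/L as Cl₂.
(a) Cl₂ equivalent needed: 7.9 mg/L × 1,105,220 L = 8,731,000 mg = 8731 g.
(a) Product at 10.8% available chlorine: 8731 / 0.108 = 80,840 g.
(a) Volume at density 1.14 g/mL: 80,840 g ÷ 1.14 g/mL = 70,920 mL.

(b) Alkalinity to neutralize: (257 − 227) = 30 mg/L as CaCO₃ × 641,000 L = 19,230 g as CaCO₃.
(b) Equivalents of H⁺ required: 19,230 ÷ 50 g/eq = 384.6 eq = 384.6 mol HCl.
(b) Mass of HCl: 384.6 × 36.5 = 14,040 g.
(b) Mass of 15.9% solution: 14,040 / 0.159 = 88,290 g.
(b) Volume: 88,290 g ÷ 1.1 g/mL = 80,260 mL.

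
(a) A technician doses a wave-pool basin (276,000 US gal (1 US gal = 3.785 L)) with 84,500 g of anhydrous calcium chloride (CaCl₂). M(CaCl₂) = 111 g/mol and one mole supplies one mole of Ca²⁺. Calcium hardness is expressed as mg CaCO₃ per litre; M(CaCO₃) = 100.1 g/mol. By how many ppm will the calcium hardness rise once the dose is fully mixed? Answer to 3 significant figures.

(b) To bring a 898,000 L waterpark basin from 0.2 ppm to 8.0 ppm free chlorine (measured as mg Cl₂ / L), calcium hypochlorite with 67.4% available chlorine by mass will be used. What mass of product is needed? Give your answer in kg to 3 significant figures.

(a) 72.9 ppm; (b) 10.4 kg

(a) Volume: 276,000 US gal × 3.785 L/gal = 1,044,660 L.
(a) Moles of Ca²⁺: 84,500 g ÷ 111 g/mol = 761.3 mol.
(a) As CaCO₃: 761.3 mol × 100.1 g/mol = 76,200 g.
(a) Rise: 76,200 g / 1,044,660 L × 1000 = 72.94 mg/L.

(b) Chlorine deficit: 8.0 − 0.2 = 7.8 ppm = 7.8 mg/L as Cl₂.
(b) Cl₂ equivalent needed: 7.8 mg/L × 898,000 L = 7,004,000 mg = 7004 g.
(b) Product at 67.4% available chlorine: 7004 / 0.674 = 10,390 g.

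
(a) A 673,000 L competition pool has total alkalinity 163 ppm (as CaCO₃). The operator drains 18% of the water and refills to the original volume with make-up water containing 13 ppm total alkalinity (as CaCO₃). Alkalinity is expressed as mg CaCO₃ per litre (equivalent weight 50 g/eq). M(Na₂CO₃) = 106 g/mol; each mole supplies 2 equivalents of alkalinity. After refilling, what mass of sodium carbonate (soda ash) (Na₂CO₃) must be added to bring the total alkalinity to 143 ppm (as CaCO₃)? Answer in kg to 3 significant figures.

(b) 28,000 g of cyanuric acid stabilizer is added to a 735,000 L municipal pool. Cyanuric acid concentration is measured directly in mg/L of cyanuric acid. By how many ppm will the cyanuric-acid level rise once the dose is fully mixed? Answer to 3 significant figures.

(a) After draining 18% and refilling: 163 × 0.82 + 13 × 0.18 = 136 ppm.
(a) Deficit to target: 143 − 136 = 7 mg/L.
(a) As CaCO₃: 7 mg/L × 673,000 L = 4711 g; ÷ 50 g/eq ÷ 2 = 47.11 mol Na₂CO₃.
(a) Mass: 47.11 × 106 = 4994 g.

(b) Rise: 28,000 g / 735,000 L × 1000 = 38.1 mg/L.

(a) 4.99 kg; (b) 38.1 ppm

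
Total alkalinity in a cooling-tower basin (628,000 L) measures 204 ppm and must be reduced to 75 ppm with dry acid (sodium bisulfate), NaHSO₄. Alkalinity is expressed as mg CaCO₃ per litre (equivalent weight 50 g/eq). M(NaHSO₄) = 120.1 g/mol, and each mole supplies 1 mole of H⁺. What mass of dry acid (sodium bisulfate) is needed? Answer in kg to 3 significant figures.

Alkalinity to neutralize: (204 − 75) = 129 mg/L as CaCO₃ × 628,000 L = 81,010 g as CaCO₃.
Equivalents of H⁺ required: 81,010 ÷ 50 g/eq = 1620 eq = 1620 mol NaHSO₄.
Mass of NaHSO₄: 1620 × 120.1 = 194,600 g.

195 kg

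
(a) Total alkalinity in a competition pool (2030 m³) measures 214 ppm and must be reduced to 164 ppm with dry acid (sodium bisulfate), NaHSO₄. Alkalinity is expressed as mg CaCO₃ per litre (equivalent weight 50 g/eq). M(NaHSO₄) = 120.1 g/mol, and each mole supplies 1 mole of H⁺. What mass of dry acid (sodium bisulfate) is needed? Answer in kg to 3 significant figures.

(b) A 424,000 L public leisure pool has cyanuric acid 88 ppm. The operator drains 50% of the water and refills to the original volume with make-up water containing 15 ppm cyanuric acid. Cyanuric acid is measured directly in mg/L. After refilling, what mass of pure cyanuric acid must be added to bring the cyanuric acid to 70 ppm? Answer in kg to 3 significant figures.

(a) 244 kg; (b) 7.84 kg

(a) Volume: 2030 m³ = 2,030,000 L.
(a) Alkalinity to neutralize: (214 − 164) = 50 mg/L as CaCO₃ × 2,030,000 L = 101,500 g as CaCO₃.
(a) Equivalents of H⁺ required: 101,500 ÷ 50 g/eq = 2030 eq = 2030 mol NaHSO₄.
(a) Mass of NaHSO₄: 2030 × 120.1 = 243,800 g.

(b) After draining 50% and refilling: 88 × 0.50 + 15 × 0.50 = 51.5 ppm.
(b) Deficit to target: 70 − 51.5 = 18.5 mg/L.
(b) Mass: 18.5 mg/L × 424,000 L = 7844 g cyanuric acid.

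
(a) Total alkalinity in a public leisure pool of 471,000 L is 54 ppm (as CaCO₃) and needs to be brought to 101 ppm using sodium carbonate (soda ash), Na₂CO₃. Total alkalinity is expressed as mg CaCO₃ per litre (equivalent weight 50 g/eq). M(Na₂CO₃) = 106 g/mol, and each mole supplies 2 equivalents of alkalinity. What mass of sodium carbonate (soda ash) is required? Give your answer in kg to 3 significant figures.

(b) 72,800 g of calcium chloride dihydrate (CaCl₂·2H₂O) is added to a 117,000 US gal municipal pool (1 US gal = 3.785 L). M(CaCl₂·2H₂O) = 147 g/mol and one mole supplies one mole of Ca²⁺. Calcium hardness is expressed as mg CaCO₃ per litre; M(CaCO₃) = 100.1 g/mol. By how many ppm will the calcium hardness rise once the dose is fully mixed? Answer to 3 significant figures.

(a) Alkalinity to add: (101 − 54) = 47 mg/L as CaCO₃ × 471,000 L = 22,140 g as CaCO₃.
(a) Equivalents: 22,140 g ÷ 50 g/eq = 442.7 eq.
(a) Each mole of Na₂CO₃ supplies 2 eq, so 442.7 / 2 = 221.4 mol.
(a) Mass: 221.4 mol × 106 g/mol = 23,470 g.

(b) Volume: 117,000 US gal × 3.785 L/gal = 442,845 L.
(b) Moles of Ca²⁺: 72,800 g ÷ 147 g/mol = 495.2 mol.
(b) As CaCO₃: 495.2 mol × 100.1 g/mol = 49,570 g.
(b) Rise: 49,570 g / 442,845 L × 1000 = 111.9 mg/L.

(a) 23.5 kg; (b) 112 ppm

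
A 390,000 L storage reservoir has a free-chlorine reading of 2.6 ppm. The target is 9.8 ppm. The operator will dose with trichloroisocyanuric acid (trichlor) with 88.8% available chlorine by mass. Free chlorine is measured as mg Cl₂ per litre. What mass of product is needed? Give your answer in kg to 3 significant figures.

Chlorine deficit: 9.8 − 2.6 = 7.2 ppm = 7.2 mg/L as Cl₂.
Cl₂ equivalent needed: 7.2 mg/L × 390,000 L = 2,808,000 mg = 2808 g.
Product at 88.8% available chlorine: 2808 / 0.888 = 3162 g.

3.16 kg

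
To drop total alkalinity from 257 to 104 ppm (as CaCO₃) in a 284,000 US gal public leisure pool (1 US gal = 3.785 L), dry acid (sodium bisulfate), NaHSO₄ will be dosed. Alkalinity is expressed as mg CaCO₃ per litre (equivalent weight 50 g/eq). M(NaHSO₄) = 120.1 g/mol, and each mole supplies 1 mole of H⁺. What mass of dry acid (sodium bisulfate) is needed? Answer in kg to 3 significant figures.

Volume: 284,000 US gal × 3.785 L/gal = 1,074,940 L.
Alkalinity to neutralize: (257 − 104) = 153 mg/L as CaCO₃ × 1,074,940 L = 164,500 g as CaCO₃.
Equivalents of H⁺ required: 164,500 ÷ 50 g/eq = 3289 eq = 3289 mol NaHSO₄.
Mass of NaHSO₄: 3289 × 120.1 = 395,000 g.

395 kg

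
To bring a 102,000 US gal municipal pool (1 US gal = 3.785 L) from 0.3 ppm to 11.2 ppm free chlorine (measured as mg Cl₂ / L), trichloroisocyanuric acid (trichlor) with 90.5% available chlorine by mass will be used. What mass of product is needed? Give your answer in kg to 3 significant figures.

Volume: 102,000 US gal × 3.785 L/gal = 386,070 L.
Chlorine deficit: 11.2 − 0.3 = 10.9 ppm = 10.9 mg/L as Cl₂.
Cl₂ equivalent needed: 10.9 mg/L × 386,070 L = 4,208,000 mg = 4208 g.
Product at 90.5% available chlorine: 4208 / 0.905 = 4650 g.

4.65 kg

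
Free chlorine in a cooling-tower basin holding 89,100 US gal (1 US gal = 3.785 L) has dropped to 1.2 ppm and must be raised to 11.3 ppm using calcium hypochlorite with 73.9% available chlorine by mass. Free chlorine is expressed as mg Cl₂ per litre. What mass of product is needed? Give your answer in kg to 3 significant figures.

4.61 kg

Volume: 89,100 US gal × 3.785 L/gal = 337,244 L.
Chlorine deficit: 11.3 − 1.2 = 10.1 ppm = 10.1 mg/L as Cl₂.
Cl₂ equivalent needed: 10.1 mg/L × 337,244 L = 3,406,000 mg = 3406 g.
Product at 73.9% available chlorine: 3406 / 0.739 = 4609 g.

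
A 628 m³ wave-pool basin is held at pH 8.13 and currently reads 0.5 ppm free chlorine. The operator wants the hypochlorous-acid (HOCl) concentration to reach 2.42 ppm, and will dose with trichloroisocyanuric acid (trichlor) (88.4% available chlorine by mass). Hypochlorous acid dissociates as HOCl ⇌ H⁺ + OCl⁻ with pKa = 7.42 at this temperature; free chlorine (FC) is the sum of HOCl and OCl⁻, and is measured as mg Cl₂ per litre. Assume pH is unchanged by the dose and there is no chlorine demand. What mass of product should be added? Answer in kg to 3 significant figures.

10.2 kg

Volume: 628 m³ = 628,000 L.
[OCl⁻]/[HOCl] = 10^(pH − pKa) = 10^(8.13 − 7.42) = 5.129; fraction as HOCl = 1/(1 + 5.129) = 0.1632.
Free chlorine required for 2.42 ppm HOCl: 2.42 / 0.1632 = 14.83 ppm.
FC to add: 14.83 − 0.5 = 14.33 mg/L as Cl₂.
Cl₂ equivalent: 14.33 mg/L × 628,000 L = 9000 g.
Product at 88.4% available Cl: 9000 / 0.884 = 10,180 g.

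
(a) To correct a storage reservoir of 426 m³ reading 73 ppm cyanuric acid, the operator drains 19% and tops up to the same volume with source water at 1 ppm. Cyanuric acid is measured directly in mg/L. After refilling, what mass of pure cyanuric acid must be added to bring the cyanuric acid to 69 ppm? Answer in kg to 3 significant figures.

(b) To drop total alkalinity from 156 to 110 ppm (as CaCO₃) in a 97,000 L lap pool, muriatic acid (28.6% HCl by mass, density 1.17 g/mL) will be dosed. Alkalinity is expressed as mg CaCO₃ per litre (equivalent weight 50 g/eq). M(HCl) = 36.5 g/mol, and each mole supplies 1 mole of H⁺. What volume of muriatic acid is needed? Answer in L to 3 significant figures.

(a) Volume: 426 m³ = 426,000 L.
(a) After draining 19% and refilling: 73 × 0.81 + 1 × 0.19 = 59.32 ppm.
(a) Deficit to target: 69 − 59.32 = 9.68 mg/L.
(a) Mass: 9.68 mg/L × 426,000 L = 4124 g cyanuric acid.

(b) Alkalinity to neutralize: (156 − 110) = 46 mg/L as CaCO₃ × 97,000 L = 4462 g as CaCO₃.
(b) Equivalents of H⁺ required: 4462 ÷ 50 g/eq = 89.24 eq = 89.24 mol HCl.
(b) Mass of HCl: 89.24 × 36.5 = 3257 g.
(b) Mass of 28.6% solution: 3257 / 0.286 = 11,390 g.
(b) Volume: 11,390 g ÷ 1.17 g/mL = 9734 mL.

(a) 4.12 kg; (b) 9.73 L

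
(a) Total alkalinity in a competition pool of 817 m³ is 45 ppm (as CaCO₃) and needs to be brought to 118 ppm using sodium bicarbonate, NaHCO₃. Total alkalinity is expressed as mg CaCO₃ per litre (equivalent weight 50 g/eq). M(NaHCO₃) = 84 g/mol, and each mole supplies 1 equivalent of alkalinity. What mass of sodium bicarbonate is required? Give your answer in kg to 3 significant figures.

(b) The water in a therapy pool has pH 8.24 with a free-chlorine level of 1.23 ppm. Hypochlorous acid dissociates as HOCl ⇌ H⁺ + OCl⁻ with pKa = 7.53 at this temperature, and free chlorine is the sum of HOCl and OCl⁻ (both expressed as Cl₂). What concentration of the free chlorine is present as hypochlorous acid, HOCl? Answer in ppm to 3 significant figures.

(a) 100 kg; (b) 0.201 ppm

(a) Volume: 817 m³ = 817,000 L.
(a) Alkalinity to add: (118 − 45) = 73 mg/L as CaCO₃ × 817,000 L = 59,640 g as CaCO₃.
(a) Equivalents: 59,640 g ÷ 50 g/eq = 1193 eq.
(a) NaHCO₃ supplies 1 eq per mole → 1193 mol.
(a) Mass: 1193 mol × 84 g/mol = 100,200 g.

(b) [OCl⁻]/[HOCl] = 10^(pH − pKa) = 10^(8.24 − 7.53) = 10^0.71 = 5.129.
(b) Fraction as HOCl = 1 / (1 + 5.129) = 0.1632.
(b) HOCl = 0.1632 × 1.23 ppm = 0.2007 ppm.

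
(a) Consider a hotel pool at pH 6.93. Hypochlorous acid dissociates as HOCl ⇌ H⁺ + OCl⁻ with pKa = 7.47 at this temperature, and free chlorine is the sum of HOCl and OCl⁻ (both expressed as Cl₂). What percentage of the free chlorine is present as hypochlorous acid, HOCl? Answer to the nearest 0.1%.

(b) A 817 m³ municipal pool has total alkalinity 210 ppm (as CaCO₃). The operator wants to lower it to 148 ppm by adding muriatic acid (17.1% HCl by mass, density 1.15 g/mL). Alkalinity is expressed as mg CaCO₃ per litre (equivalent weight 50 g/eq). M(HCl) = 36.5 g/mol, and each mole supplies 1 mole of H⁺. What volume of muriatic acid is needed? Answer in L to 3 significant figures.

(a) [OCl⁻]/[HOCl] = 10^(pH − pKa) = 10^(6.93 − 7.47) = 10^-0.54 = 0.2884.
(a) Fraction as HOCl = 1 / (1 + 0.2884) = 0.7762.

(b) Volume: 817 m³ = 817,000 L.
(b) Alkalinity to neutralize: (210 − 148) = 62 mg/L as CaCO₃ × 817,000 L = 50,650 g as CaCO₃.
(b) Equivalents of H⁺ required: 50,650 ÷ 50 g/eq = 1013 eq = 1013 mol HCl.
(b) Mass of HCl: 1013 × 36.5 = 36,980 g.
(b) Mass of 17.1% solution: 36,980 / 0.171 = 216,200 g.
(b) Volume: 216,200 g ÷ 1.15 g/mL = 188,000 mL.

(a) 77.6%; (b) 188 L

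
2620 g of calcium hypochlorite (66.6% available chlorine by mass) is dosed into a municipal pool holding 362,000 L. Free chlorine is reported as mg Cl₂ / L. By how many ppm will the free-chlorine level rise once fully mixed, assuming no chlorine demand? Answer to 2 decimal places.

4.82 ppm

Available chlorine delivered: 2620 g × 0.666 = 1745 g as Cl₂.
Concentration rise: 1745 g / 362,000 L = 4.82 mg/L = 4.82 ppm.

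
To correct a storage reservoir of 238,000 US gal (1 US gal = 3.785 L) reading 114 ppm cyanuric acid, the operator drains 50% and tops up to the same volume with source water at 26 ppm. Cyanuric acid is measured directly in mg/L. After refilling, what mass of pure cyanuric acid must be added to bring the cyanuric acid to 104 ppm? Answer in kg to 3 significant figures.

30.6 kg

Volume: 238,000 US gal × 3.785 L/gal = 900,830 L.
After draining 50% and refilling: 114 × 0.50 + 26 × 0.50 = 70 ppm.
Deficit to target: 104 − 70 = 34 mg/L.
Mass: 34 mg/L × 900,830 L = 30,630 g cyanuric acid.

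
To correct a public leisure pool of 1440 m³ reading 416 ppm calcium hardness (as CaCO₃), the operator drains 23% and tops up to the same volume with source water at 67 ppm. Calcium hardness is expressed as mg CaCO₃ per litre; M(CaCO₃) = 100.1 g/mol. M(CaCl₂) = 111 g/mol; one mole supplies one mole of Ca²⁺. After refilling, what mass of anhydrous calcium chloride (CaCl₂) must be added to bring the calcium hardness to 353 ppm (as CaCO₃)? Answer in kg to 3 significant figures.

Volume: 1440 m³ = 1,440,000 L.
After draining 23% and refilling: 416 × 0.77 + 67 × 0.23 = 335.73 ppm.
Deficit to target: 353 − 335.73 = 17.27 mg/L.
As CaCO₃: 17.27 mg/L × 1,440,000 L = 24,870 g; ÷ 100.1 = 248.4 mol Ca²⁺.
Mass: 248.4 × 111 = 27,580 g.

27.6 kg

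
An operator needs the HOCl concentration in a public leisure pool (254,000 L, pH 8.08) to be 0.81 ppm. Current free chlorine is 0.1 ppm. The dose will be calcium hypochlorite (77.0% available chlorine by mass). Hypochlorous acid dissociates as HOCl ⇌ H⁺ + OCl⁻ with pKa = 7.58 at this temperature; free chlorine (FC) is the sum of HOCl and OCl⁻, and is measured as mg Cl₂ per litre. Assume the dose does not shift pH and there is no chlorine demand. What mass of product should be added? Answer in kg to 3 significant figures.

1.08 kg

[OCl⁻]/[HOCl] = 10^(pH − pKa) = 10^(8.08 − 7.58) = 3.162; fraction as HOCl = 1/(1 + 3.162) = 0.2403.
Free chlorine required for 0.81 ppm HOCl: 0.81 / 0.2403 = 3.371 ppm.
FC to add: 3.371 − 0.1 = 3.271 mg/L as Cl₂.
Cl₂ equivalent: 3.271 mg/L × 254,000 L = 830.9 g.
Product at 77.0% available Cl: 830.9 / 0.77 = 1079 g.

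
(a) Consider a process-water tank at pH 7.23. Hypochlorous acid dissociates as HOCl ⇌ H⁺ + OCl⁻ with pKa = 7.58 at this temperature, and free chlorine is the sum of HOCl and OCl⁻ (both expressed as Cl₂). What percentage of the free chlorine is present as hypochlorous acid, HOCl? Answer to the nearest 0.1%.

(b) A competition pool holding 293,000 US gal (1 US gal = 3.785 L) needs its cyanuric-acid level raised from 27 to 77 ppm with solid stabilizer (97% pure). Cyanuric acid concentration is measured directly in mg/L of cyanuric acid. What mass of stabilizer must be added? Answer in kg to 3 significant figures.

(a) 69.1%; (b) 57.2 kg

(a) [OCl⁻]/[HOCl] = 10^(pH − pKa) = 10^(7.23 − 7.58) = 10^-0.35 = 0.4467.
(a) Fraction as HOCl = 1 / (1 + 0.4467) = 0.6912.

(b) Volume: 293,000 US gal × 3.785 L/gal = 1,109,005 L.
(b) CYA to add: (77 − 27) = 50 mg/L × 1,109,005 L = 55,450 g cyanuric acid.
(b) At 97% purity: 55,450 / 0.97 = 57,170 g product.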